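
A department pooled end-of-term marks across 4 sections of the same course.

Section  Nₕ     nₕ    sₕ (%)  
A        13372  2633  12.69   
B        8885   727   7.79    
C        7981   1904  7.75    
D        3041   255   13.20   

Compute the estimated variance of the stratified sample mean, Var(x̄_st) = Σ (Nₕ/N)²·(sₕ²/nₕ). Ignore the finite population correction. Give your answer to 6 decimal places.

0.023345

N = 33279. Term for each stratum: Wₕ²sₕ²/nₕ.
Var(x̄_st) = 0.009874715 + 0.005949971 + 0.001814306 + 0.005705582 = 0.023344575 → 0.023345.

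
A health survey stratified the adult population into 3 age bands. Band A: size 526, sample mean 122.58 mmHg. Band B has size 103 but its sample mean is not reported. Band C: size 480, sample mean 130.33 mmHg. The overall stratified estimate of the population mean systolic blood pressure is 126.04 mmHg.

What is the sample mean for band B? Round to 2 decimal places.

N = 526 + 103 + 480 = 1109.
Overall total = μ·N = 126.04·1109 = 139778.36.
Subtract the known strata: 526·122.58 + 480·130.33 = 127035.48.
Remaining total for band B: 139778.36 − 127035.48 = 12742.88.
Divide by its size: 12742.88 / 103 = 123.7173... → 123.72.

123.72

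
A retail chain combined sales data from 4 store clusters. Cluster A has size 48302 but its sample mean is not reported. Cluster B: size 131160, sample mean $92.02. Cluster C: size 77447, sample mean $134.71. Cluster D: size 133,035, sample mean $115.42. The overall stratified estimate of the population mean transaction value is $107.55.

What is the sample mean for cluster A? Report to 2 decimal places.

N = 48302 + 131160 + 77447 + 133035 = 389944.
Overall total = μ·N = 107.55·389944 = 41938477.2.
Subtract the known strata: 131160·92.02 + 77447·134.71 + 133035·115.42 = 37857128.27.
Remaining total for cluster A: 41938477.2 − 37857128.27 = 4081348.93.
Divide by its size: 4081348.93 / 48302 = 84.4965... → 84.50.

84.50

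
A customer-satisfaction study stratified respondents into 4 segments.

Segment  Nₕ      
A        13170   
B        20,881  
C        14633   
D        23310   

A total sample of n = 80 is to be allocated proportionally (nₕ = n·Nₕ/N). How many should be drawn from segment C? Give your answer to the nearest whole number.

16

N = 13170 + 20881 + 14633 + 23310 = 71994.
n_C = 80·14633/71994 = 16.260... → 16.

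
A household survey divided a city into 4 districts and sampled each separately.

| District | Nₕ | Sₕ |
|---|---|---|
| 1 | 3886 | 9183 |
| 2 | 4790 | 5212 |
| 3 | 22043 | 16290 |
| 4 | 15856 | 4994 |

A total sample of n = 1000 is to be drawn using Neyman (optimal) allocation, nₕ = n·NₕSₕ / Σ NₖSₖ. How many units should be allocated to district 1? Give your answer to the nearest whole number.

1: NₕSₕ = 3886·9183 = 35685138
2: NₕSₕ = 4790·5212 = 24965480
3: NₕSₕ = 22043·16290 = 359080470
4: NₕSₕ = 15856·4994 = 79184864
Σ NₕSₕ = 498915952.
n_1 = 1000·35685138/498915952 = 71.525... → 72.

72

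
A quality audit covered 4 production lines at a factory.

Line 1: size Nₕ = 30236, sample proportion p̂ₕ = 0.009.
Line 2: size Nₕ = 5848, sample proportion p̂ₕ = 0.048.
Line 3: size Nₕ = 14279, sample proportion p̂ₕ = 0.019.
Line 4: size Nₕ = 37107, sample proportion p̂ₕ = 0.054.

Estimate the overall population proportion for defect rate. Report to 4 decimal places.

Wₕ = Nₕ/N with N = 87470: 0.3457, 0.0669, 0.1632, 0.4242.
p̂_st = 0.3457·0.009 + 0.0669·0.048 + 0.1632·0.019 + 0.4242·0.054 ≈ 0.032330... → 0.0323.

0.0323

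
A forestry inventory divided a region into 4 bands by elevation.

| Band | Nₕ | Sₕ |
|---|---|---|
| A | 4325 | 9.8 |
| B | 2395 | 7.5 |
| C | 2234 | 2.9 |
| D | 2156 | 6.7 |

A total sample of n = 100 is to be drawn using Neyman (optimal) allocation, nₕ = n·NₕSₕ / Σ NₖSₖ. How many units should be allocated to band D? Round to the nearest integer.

18

Σ NₕSₕ = 4325·9.8 + 2395·7.5 + 2234·2.9 + 2156·6.7 = 81271.3.
Share for D: 14445.2/81271.3 = 0.17774.
n_D = 100 × 0.17774 = 17.774... → 18.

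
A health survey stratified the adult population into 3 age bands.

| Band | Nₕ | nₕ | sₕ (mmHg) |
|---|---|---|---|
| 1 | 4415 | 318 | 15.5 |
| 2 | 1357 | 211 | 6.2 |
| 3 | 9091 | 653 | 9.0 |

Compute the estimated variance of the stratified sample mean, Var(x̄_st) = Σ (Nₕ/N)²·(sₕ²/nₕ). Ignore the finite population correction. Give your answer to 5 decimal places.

0.11459

N = 14863. Term for each stratum: Wₕ²sₕ²/nₕ.
Var(x̄_st) = 0.06666298 + 0.00151861 + 0.04640686 = 0.11458846 → 0.11459.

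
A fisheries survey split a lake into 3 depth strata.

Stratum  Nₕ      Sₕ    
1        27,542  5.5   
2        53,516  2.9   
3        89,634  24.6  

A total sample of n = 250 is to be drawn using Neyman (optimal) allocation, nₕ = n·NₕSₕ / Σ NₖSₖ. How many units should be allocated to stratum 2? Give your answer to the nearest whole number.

1: NₕSₕ = 27542·5.5 = 151481
2: NₕSₕ = 53516·2.9 = 155196.4
3: NₕSₕ = 89634·24.6 = 2204996.4
Σ NₕSₕ = 2511673.8.
n_2 = 250·155196.4/2511673.8 = 15.448... → 15.

15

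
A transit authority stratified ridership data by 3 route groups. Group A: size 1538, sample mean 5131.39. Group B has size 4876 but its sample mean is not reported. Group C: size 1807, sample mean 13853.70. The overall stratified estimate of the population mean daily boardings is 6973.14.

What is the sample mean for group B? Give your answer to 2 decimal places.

Σ Nₕx̄ₕ = N·μ, so 4876·x̄_B = 8221·6973.14 − (1538·5131.39 + 1807·13853.70).
= 57326183.94 − 32925713.72 = 24400470.22.
x̄_B = 24400470.22 / 4876 = 5004.1982... → 5004.20.

5004.20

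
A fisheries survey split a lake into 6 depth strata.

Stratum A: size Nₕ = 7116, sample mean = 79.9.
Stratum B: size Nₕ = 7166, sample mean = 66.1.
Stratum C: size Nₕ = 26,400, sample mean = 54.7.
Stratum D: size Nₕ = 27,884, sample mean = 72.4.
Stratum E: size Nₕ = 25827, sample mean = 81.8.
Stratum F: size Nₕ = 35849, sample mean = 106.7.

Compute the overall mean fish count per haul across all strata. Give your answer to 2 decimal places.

80.18

x̄_st = (Σ Nₕx̄ₕ) / (Σ Nₕ) = (7116·79.9 + 7166·66.1 + 26400·54.7 + 27884·72.4 + 25827·81.8 + 35849·106.7) / 130242
= 10442859.5 / 130242 = 80.1804... → 80.18.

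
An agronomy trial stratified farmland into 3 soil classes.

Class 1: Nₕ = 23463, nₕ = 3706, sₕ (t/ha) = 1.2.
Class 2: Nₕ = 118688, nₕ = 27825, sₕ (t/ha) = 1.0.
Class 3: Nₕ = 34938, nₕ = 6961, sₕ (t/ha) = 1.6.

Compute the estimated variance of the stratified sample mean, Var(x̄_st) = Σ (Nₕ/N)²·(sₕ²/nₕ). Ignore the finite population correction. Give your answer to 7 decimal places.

N = 177089; Wₕ = Nₕ/N.
class 1: (23463/177089)²·1.2²/3706 = 0.0000068209
class 2: (118688/177089)²·1.0²/27825 = 0.0000161434
class 3: (34938/177089)²·1.6²/6961 = 0.0000143147
Sum = 0.0000372790 → 0.0000373.

0.0000373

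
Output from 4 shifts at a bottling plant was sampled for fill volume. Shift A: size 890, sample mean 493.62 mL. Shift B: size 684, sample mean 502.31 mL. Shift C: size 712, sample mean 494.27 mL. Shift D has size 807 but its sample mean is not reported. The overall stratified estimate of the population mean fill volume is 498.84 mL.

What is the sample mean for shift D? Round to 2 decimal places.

Σ Nₕx̄ₕ = N·μ, so 807·x̄_D = 3093·498.84 − (890·493.62 + 684·502.31 + 712·494.27).
= 1542912.12 − 1134822.08 = 408090.04.
x̄_D = 408090.04 / 807 = 505.6878... → 505.69.

505.69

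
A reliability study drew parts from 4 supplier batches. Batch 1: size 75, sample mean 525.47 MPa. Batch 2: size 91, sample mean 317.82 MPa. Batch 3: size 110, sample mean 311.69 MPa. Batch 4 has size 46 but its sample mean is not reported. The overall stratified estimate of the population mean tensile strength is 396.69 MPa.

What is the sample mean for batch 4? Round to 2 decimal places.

546.01

Σ Nₕx̄ₕ = N·μ, so 46·x̄_4 = 322·396.69 − (75·525.47 + 91·317.82 + 110·311.69).
= 127734.18 − 102617.77 = 25116.41.
x̄_4 = 25116.41 / 46 = 546.0089... → 546.01.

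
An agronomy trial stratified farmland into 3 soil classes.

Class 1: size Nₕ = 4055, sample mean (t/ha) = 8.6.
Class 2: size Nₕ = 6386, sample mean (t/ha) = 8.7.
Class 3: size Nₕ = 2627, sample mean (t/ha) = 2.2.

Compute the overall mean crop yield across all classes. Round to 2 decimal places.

N = 13068; weights Wₕ = Nₕ/N = (0.3103, 0.4887, 0.2010).
x̄_st = Σ Wₕ·x̄ₕ = 0.3103·8.6 + 0.4887·8.7 + 0.2010·2.2 ≈ 7.3623...
→ 7.36.

7.36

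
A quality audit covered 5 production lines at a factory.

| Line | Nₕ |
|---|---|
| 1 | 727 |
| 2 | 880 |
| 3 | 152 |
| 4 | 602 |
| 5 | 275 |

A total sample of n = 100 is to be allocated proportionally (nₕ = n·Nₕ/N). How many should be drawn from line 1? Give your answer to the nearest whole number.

28

Share of line 1 = 727/2636 = 0.27580.
Allocate 100 × 0.27580 = 27.580... → 28.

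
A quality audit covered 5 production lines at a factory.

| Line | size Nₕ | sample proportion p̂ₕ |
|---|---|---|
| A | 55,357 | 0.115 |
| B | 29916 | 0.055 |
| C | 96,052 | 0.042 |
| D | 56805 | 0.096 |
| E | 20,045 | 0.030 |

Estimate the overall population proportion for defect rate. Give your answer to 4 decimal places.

0.0701

N = 55357 + 29916 + 96052 + 56805 + 20045 = 258175.
Overall proportion = Σ (Nₕ/N)·p̂ₕ.
Σ Nₕp̂ₕ = 6366.055 + 1645.38 + 4034.184 + 5453.28 + 601.35 = 18100.249.
18100.249 / 258175 = 0.070108... → 0.0701.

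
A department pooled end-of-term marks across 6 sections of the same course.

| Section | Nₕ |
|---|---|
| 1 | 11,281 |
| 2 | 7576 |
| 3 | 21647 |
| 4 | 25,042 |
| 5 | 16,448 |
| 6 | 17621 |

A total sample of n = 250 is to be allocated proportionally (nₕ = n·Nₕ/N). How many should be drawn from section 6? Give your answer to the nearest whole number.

Share of section 6 = 17621/99615 = 0.17689.
Allocate 250 × 0.17689 = 44.223... → 44.

44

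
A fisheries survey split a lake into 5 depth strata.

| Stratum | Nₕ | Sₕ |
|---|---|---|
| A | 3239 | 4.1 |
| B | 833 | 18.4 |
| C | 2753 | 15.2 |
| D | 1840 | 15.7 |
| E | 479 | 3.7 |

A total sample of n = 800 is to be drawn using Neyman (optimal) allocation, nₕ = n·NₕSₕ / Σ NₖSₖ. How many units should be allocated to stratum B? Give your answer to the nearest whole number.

121

A: NₕSₕ = 3239·4.1 = 13279.9
B: NₕSₕ = 833·18.4 = 15327.2
C: NₕSₕ = 2753·15.2 = 41845.6
D: NₕSₕ = 1840·15.7 = 28888
E: NₕSₕ = 479·3.7 = 1772.3
Σ NₕSₕ = 101113.
n_B = 800·15327.2/101113 = 121.268... → 121.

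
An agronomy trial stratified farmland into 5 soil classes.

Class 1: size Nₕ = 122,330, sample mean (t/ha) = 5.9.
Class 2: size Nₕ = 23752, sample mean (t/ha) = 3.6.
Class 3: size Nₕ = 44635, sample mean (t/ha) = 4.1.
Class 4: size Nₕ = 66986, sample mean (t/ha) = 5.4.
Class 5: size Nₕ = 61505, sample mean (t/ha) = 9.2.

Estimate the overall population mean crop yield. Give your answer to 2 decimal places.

N = 122330 + 23752 + 44635 + 66986 + 61505 = 319208.
The stratified mean weights each stratum mean by its population share Nₕ/N.
Σ Nₕx̄ₕ = 122330·5.9 + 23752·3.6 + 44635·4.1 + 66986·5.4 + 61505·9.2 = 721747 + 85507.2 + 183003.5 + 361724.4 + 565846 = 1917828.1.
Divide by N: 1917828.1 / 319208 = 6.0081... → 6.01.

6.01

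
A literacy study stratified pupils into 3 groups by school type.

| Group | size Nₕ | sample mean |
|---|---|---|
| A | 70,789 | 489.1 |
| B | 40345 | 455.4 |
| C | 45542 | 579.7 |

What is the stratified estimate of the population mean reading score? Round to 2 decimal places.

N = 70789 + 40345 + 45542 = 156676.
The stratified mean weights each stratum mean by its population share Nₕ/N.
Σ Nₕx̄ₕ = 70789·489.1 + 40345·455.4 + 45542·579.7 = 34622899.9 + 18373113 + 26400697.4 = 79396710.3.
Divide by N: 79396710.3 / 156676 = 506.7573... → 506.76.

506.76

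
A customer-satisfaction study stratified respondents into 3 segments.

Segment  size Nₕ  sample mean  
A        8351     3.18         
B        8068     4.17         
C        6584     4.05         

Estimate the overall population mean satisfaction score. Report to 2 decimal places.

N = 23003; weights Wₕ = Nₕ/N = (0.3630, 0.3507, 0.2862).
x̄_st = Σ Wₕ·x̄ₕ = 0.3630·3.18 + 0.3507·4.17 + 0.2862·4.05 ≈ 3.7762...
→ 3.78.

3.78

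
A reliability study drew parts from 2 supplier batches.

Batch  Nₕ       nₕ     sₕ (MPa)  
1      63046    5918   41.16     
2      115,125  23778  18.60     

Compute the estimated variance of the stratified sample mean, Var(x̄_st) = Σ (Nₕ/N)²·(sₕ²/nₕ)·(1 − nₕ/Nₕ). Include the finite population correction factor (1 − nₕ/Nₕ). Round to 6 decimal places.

0.037299

N = 178171; Wₕ = Nₕ/N.
batch 1: (63046/178171)²·41.16²/5918·(1 − 5918/63046) = 0.032479422
batch 2: (115125/178171)²·18.60²/23778·(1 − 23778/115125) = 0.004819927
Sum = 0.037299349 → 0.037299.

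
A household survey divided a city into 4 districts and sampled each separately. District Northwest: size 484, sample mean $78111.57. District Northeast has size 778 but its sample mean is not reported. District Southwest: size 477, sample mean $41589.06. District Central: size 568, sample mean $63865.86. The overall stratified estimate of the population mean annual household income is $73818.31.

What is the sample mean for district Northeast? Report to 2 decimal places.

Σ Nₕx̄ₕ = N·μ, so 778·x̄_Northeast = 2307·73818.31 − (484·78111.57 + 477·41589.06 + 568·63865.86).
= 170298841.17 − 93919789.98 = 76379051.19.
x̄_Northeast = 76379051.19 / 778 = 98173.5876... → 98173.59.

98173.59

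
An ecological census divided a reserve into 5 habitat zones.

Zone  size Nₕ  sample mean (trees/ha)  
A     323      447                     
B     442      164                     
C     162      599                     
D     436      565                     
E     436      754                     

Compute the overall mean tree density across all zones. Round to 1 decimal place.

494.2

N = 1799; weights Wₕ = Nₕ/N = (0.1795, 0.2457, 0.0901, 0.2424, 0.2424).
x̄_st = Σ Wₕ·x̄ₕ = 0.1795·447 + 0.2457·164 + 0.0901·599 + 0.2424·565 + 0.2424·754 ≈ 494.158...
→ 494.2.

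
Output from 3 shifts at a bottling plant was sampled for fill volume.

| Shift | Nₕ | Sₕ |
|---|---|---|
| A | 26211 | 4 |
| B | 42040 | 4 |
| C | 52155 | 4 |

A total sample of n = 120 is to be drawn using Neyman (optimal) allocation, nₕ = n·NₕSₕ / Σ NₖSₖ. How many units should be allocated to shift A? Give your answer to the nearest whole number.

26

A: NₕSₕ = 26211·4 = 104844
B: NₕSₕ = 42040·4 = 168160
C: NₕSₕ = 52155·4 = 208620
Σ NₕSₕ = 481624.
n_A = 120·104844/481624 = 26.123... → 26.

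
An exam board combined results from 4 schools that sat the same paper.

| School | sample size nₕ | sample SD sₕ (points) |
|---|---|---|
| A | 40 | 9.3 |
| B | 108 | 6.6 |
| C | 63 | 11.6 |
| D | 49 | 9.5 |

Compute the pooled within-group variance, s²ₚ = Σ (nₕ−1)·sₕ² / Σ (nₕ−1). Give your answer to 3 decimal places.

80.894

Degrees of freedom: 39 + 107 + 62 + 48 = 256.
Σ(nₕ−1)sₕ² = 39·86.49 + 107·43.56 + 62·134.56 + 48·90.25 = 20708.75.
s²ₚ = 20708.75 / 256 = 80.89355... → 80.894.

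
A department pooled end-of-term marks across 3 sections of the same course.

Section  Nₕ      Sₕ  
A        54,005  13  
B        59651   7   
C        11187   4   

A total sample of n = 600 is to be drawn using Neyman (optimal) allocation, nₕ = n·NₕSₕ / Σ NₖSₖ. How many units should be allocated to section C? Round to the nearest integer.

Σ NₕSₕ = 54005·13 + 59651·7 + 11187·4 = 1164370.
Share for C: 44748/1164370 = 0.03843.
n_C = 600 × 0.03843 = 23.059... → 23.

23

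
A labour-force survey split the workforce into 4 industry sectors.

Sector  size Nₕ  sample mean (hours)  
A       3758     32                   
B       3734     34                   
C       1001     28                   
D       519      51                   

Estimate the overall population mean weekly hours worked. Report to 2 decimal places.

N = 3758 + 3734 + 1001 + 519 = 9012.
Weight each subgroup mean by Nₕ/N and sum.
Σ Nₕx̄ₕ = 3758·32 + 3734·34 + 1001·28 + 519·51 = 120256 + 126956 + 28028 + 26469 = 301709.
Divide by N: 301709 / 9012 = 33.4786... → 33.48.

33.48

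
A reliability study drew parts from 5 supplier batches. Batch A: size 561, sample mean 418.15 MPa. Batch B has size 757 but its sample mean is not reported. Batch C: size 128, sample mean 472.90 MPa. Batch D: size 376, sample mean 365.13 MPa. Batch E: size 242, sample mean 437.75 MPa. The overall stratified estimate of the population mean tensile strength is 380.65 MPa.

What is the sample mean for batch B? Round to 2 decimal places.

326.72

Σ Nₕx̄ₕ = N·μ, so 757·x̄_B = 2064·380.65 − (561·418.15 + 128·472.90 + 376·365.13 + 242·437.75).
= 785661.6 − 538337.73 = 247323.87.
x̄_B = 247323.87 / 757 = 326.7158... → 326.72.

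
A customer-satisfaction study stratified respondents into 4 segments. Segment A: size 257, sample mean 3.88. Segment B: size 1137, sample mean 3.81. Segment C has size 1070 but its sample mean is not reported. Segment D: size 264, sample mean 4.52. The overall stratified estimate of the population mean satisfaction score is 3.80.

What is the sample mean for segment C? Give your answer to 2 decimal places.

Σ Nₕx̄ₕ = N·μ, so 1070·x̄_C = 2728·3.80 − (257·3.88 + 1137·3.81 + 264·4.52).
= 10366.4 − 6522.41 = 3843.99.
x̄_C = 3843.99 / 1070 = 3.5925... → 3.59.

3.59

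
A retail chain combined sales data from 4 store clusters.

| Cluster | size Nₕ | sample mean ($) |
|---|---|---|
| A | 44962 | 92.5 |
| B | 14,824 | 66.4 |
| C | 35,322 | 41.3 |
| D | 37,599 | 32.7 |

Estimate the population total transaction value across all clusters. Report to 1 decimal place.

7831584.5

A: 44962·92.5 = 4158985
B: 14824·66.4 = 984313.6
C: 35322·41.3 = 1458798.6
D: 37599·32.7 = 1229487.3
τ̂ = Σ Nₕx̄ₕ = 7831584.5.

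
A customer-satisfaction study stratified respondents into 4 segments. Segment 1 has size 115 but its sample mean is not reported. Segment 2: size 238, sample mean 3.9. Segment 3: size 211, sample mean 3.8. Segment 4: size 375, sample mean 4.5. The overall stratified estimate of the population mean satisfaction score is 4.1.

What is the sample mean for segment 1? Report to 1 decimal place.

3.8

Σ Nₕx̄ₕ = N·μ, so 115·x̄_1 = 939·4.1 − (238·3.9 + 211·3.8 + 375·4.5).
= 3849.9 − 3417.5 = 432.4.
x̄_1 = 432.4 / 115 = 3.76 → 3.8.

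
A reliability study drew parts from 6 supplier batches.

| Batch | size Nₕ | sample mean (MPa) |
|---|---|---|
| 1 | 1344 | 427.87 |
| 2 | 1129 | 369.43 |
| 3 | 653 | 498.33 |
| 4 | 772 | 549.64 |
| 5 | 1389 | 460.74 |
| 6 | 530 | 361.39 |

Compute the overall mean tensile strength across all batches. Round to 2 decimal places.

x̄_st = (Σ Nₕx̄ₕ) / (Σ Nₕ) = (1344·427.87 + 1129·369.43 + 653·498.33 + 772·549.64 + 1389·460.74 + 530·361.39) / 5817
= 2573379.88 / 5817 = 442.3895... → 442.39.

442.39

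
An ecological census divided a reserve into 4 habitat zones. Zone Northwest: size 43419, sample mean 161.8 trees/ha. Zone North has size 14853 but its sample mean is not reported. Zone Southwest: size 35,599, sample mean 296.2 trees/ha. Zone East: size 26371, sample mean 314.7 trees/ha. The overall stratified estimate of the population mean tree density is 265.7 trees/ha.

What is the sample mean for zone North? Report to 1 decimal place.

N = 43419 + 14853 + 35599 + 26371 = 120242.
Overall total = μ·N = 265.7·120242 = 31948299.4.
Subtract the known strata: 43419·161.8 + 35599·296.2 + 26371·314.7 = 25868571.7.
Remaining total for zone North: 31948299.4 − 25868571.7 = 6079727.7.
Divide by its size: 6079727.7 / 14853 = 409.327... → 409.3.

409.3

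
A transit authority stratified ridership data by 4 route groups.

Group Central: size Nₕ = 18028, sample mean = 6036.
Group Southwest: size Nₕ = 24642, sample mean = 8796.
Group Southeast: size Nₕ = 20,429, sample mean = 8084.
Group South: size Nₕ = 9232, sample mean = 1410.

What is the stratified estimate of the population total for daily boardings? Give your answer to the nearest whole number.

503733196

Central: 18028·6036 = 108817008
Southwest: 24642·8796 = 216751032
Southeast: 20429·8084 = 165148036
South: 9232·1410 = 13017120
τ̂ = Σ Nₕx̄ₕ = 503733196.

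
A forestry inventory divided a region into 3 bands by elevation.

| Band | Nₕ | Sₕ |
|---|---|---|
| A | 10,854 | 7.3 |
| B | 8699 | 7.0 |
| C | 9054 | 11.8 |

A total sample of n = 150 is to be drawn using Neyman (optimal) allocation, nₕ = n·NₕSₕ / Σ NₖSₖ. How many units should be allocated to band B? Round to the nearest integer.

37

Σ NₕSₕ = 10854·7.3 + 8699·7.0 + 9054·11.8 = 246964.4.
Share for B: 60893/246964.4 = 0.24657.
n_B = 150 × 0.24657 = 36.985... → 37.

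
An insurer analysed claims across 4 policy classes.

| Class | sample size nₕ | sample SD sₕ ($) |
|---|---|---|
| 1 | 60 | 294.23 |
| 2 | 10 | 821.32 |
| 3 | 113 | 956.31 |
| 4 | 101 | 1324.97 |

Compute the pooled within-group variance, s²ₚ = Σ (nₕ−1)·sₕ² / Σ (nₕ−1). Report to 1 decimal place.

1: (60−1)·294.23² = 59·86571.2929 = 5107706.2811
2: (10−1)·821.32² = 9·674566.5424 = 6071098.8816
3: (113−1)·956.31² = 112·914528.8161 = 102427227.4032
4: (101−1)·1324.97² = 100·1755545.5009 = 175554550.09
Numerator = 289160582.6559; denominator = Σ(nₕ−1) = 280.
s²ₚ = 289160582.6559/280 = 1032716.367... → 1032716.4.

1032716.4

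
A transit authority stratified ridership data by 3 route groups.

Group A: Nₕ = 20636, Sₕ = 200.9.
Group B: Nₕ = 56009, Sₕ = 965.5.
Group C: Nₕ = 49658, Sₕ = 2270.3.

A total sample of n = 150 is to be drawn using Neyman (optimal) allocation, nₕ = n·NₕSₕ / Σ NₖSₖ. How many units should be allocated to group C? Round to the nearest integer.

99

Σ NₕSₕ = 20636·200.9 + 56009·965.5 + 49658·2270.3 = 170961019.3.
Share for C: 112738557.4/170961019.3 = 0.65944.
n_C = 150 × 0.65944 = 98.916... → 99.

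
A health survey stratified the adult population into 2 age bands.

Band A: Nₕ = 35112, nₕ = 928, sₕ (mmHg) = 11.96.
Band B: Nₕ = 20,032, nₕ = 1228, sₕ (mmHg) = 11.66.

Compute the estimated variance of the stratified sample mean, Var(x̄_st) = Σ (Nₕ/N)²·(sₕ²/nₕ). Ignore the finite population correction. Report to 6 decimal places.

0.077103

N = 55144. Term for each stratum: Wₕ²sₕ²/nₕ.
Var(x̄_st) = 0.062492657 + 0.014610021 = 0.077102677 → 0.077103.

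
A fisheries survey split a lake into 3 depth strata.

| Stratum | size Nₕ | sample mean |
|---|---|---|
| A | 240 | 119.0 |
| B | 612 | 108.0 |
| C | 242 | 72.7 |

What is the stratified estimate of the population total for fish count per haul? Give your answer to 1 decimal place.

A: 240·119.0 = 28560
B: 612·108.0 = 66096
C: 242·72.7 = 17593.4
τ̂ = Σ Nₕx̄ₕ = 112249.4.

112249.4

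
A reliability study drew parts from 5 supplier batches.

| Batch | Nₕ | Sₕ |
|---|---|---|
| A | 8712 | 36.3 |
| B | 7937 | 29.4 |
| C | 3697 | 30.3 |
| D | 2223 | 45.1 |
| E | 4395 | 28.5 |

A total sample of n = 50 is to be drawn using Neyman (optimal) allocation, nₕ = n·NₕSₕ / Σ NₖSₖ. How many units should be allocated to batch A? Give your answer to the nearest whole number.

18

Σ NₕSₕ = 8712·36.3 + 7937·29.4 + 3697·30.3 + 2223·45.1 + 4395·28.5 = 887127.3.
Share for A: 316245.6/887127.3 = 0.35648.
n_A = 50 × 0.35648 = 17.824... → 18.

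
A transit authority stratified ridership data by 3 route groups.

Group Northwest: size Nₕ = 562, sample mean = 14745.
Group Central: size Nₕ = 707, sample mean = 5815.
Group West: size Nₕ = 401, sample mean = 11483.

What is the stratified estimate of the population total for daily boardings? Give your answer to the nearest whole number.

17002578

Estimate total by summing Nₕ·x̄ₕ over strata.
562·14745 + 707·5815 + 401·11483 = 8286690 + 4111205 + 4604683 = 17002578.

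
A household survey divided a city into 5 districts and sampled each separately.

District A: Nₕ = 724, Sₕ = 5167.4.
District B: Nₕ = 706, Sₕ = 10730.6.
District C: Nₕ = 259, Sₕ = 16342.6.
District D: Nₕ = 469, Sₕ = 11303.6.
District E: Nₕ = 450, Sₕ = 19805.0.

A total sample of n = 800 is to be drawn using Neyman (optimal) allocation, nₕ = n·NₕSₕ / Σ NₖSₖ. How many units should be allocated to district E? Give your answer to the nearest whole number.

A: NₕSₕ = 724·5167.4 = 3741197.6
B: NₕSₕ = 706·10730.6 = 7575803.6
C: NₕSₕ = 259·16342.6 = 4232733.4
D: NₕSₕ = 469·11303.6 = 5301388.4
E: NₕSₕ = 450·19805.0 = 8912250
Σ NₕSₕ = 29763373.
n_E = 800·8912250/29763373 = 239.549... → 240.

240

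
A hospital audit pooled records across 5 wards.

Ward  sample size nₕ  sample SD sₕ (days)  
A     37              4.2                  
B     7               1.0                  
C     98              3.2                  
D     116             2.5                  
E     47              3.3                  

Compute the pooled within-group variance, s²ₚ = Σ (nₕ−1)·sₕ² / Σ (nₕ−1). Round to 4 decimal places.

9.5134

Degrees of freedom: 36 + 6 + 97 + 115 + 46 = 300.
Σ(nₕ−1)sₕ² = 36·17.64 + 6·1 + 97·10.24 + 115·6.25 + 46·10.89 = 2854.01.
s²ₚ = 2854.01 / 300 = 9.513367... → 9.5134.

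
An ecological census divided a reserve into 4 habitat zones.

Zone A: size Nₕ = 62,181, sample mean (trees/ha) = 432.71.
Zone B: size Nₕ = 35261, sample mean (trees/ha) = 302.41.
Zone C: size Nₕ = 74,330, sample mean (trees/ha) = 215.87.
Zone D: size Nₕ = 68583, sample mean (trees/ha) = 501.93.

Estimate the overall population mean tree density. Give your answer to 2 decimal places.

366.29

N = 240355; weights Wₕ = Nₕ/N = (0.2587, 0.1467, 0.3093, 0.2853).
x̄_st = Σ Wₕ·x̄ₕ = 0.2587·432.71 + 0.1467·302.41 + 0.3093·215.87 + 0.2853·501.93 ≈ 366.2878...
→ 366.29.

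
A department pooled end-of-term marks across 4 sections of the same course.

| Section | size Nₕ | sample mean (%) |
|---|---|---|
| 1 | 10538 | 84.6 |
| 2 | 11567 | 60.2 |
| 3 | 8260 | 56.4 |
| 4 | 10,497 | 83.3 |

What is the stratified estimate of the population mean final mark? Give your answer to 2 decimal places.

71.66

N = 40862; weights Wₕ = Nₕ/N = (0.2579, 0.2831, 0.2021, 0.2569).
x̄_st = Σ Wₕ·x̄ₕ = 0.2579·84.6 + 0.2831·60.2 + 0.2021·56.4 + 0.2569·83.3 ≈ 71.6586...
→ 71.66.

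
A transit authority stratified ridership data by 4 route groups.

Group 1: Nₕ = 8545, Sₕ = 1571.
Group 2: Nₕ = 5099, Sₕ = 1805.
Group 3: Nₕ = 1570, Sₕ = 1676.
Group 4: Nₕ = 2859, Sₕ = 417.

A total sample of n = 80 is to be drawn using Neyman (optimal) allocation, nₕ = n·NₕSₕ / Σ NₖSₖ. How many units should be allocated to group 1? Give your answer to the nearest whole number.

41

1: NₕSₕ = 8545·1571 = 13424195
2: NₕSₕ = 5099·1805 = 9203695
3: NₕSₕ = 1570·1676 = 2631320
4: NₕSₕ = 2859·417 = 1192203
Σ NₕSₕ = 26451413.
n_1 = 80·13424195/26451413 = 40.600... → 41.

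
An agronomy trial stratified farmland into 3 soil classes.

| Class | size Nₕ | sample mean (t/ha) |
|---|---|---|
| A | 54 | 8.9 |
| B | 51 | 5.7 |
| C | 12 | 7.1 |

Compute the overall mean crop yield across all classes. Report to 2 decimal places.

7.32

N = 54 + 51 + 12 = 117.
Overall mean = Σ (Nₕ/N)·x̄ₕ — weight by population share, not a simple average.
Σ Nₕx̄ₕ = 54·8.9 + 51·5.7 + 12·7.1 = 480.6 + 290.7 + 85.2 = 856.5.
Divide by N: 856.5 / 117 = 7.3205... → 7.32.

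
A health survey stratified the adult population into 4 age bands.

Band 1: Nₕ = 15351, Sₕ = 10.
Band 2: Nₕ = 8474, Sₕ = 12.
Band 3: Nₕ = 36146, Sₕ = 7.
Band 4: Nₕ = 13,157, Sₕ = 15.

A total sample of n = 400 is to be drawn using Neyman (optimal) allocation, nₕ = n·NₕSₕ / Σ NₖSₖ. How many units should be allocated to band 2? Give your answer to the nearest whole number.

58

Σ NₕSₕ = 15351·10 + 8474·12 + 36146·7 + 13157·15 = 705575.
Share for 2: 101688/705575 = 0.14412.
n_2 = 400 × 0.14412 = 57.648... → 58.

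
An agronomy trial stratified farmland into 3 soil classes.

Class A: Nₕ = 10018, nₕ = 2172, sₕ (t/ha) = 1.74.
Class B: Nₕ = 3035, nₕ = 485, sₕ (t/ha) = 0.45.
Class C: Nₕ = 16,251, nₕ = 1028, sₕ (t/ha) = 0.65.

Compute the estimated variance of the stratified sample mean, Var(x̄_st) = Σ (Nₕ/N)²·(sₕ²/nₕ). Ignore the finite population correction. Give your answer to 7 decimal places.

0.0002938

N = 29304. Term for each stratum: Wₕ²sₕ²/nₕ.
Var(x̄_st) = 0.0001629097 + 0.0000044786 + 0.0001263979 = 0.0002937863 → 0.0002938.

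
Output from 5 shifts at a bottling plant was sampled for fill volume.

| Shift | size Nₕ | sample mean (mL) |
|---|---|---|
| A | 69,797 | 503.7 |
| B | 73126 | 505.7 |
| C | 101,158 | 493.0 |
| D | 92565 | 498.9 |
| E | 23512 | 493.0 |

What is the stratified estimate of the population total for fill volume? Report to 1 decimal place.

179779555.6

A: 69797·503.7 = 35156748.9
B: 73126·505.7 = 36979818.2
C: 101158·493.0 = 49870894
D: 92565·498.9 = 46180678.5
E: 23512·493.0 = 11591416
τ̂ = Σ Nₕx̄ₕ = 179779555.6.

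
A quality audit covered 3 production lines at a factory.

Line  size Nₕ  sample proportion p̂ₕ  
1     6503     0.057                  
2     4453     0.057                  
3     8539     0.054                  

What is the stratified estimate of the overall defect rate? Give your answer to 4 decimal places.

Wₕ = Nₕ/N with N = 19495: 0.3336, 0.2284, 0.4380.
p̂_st = 0.3336·0.057 + 0.2284·0.057 + 0.4380·0.054 ≈ 0.055686... → 0.0557.

0.0557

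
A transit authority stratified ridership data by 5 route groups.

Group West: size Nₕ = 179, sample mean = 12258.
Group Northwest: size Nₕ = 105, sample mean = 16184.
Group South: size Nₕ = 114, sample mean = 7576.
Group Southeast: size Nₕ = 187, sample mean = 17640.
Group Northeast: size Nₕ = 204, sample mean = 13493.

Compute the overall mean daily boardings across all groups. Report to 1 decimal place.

13698.9

N = 789; weights Wₕ = Nₕ/N = (0.2269, 0.1331, 0.1445, 0.2370, 0.2586).
x̄_st = Σ Wₕ·x̄ₕ = 0.2269·12258 + 0.1331·16184 + 0.1445·7576 + 0.2370·17640 + 0.2586·13493 ≈ 13698.882...
→ 13698.9.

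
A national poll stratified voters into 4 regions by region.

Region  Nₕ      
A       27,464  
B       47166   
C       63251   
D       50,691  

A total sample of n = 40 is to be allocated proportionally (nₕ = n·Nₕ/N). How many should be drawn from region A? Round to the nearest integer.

6

N = 27464 + 47166 + 63251 + 50691 = 188572.
n_A = 40·27464/188572 = 5.826... → 6.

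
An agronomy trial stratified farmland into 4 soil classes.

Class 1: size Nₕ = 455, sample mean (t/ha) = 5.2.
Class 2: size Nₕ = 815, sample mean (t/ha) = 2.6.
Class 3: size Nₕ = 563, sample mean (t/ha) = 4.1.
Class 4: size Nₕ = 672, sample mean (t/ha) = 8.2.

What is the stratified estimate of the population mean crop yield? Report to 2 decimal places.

4.91

N = 455 + 815 + 563 + 672 = 2505.
Overall mean = Σ (Nₕ/N)·x̄ₕ — weight by population share, not a simple average.
Σ Nₕx̄ₕ = 455·5.2 + 815·2.6 + 563·4.1 + 672·8.2 = 2366 + 2119 + 2308.3 + 5510.4 = 12303.7.
Divide by N: 12303.7 / 2505 = 4.9117... → 4.91.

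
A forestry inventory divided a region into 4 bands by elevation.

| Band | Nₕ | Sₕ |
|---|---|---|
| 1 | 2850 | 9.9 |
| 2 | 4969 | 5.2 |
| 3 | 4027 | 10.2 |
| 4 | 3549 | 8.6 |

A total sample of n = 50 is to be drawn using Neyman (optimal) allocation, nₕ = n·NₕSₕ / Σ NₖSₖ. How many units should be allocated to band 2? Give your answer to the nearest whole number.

Σ NₕSₕ = 2850·9.9 + 4969·5.2 + 4027·10.2 + 3549·8.6 = 125650.6.
Share for 2: 25838.8/125650.6 = 0.20564.
n_2 = 50 × 0.20564 = 10.282... → 10.

10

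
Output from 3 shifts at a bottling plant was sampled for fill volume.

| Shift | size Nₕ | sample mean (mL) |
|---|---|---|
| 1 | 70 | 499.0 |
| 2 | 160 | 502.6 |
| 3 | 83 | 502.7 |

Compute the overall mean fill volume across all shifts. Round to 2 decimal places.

N = 313; weights Wₕ = Nₕ/N = (0.2236, 0.5112, 0.2652).
x̄_st = Σ Wₕ·x̄ₕ = 0.2236·499.0 + 0.5112·502.6 + 0.2652·502.7 ≈ 501.8214...
→ 501.82.

501.82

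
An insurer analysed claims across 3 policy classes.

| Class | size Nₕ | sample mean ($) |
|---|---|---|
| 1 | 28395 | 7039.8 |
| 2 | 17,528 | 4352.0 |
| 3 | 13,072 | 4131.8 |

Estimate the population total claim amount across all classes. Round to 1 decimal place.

Estimate total by summing Nₕ·x̄ₕ over strata.
28395·7039.8 + 17528·4352.0 + 13072·4131.8 = 199895121 + 76281856 + 54010889.6 = 330187866.6.

330187866.6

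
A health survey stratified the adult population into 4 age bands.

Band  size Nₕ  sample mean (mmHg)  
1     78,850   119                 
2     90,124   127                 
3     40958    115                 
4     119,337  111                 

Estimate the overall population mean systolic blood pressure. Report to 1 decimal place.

117.8

N = 78850 + 90124 + 40958 + 119337 = 329269.
Overall mean = Σ (Nₕ/N)·x̄ₕ — weight by population share, not a simple average.
Σ Nₕx̄ₕ = 78850·119 + 90124·127 + 40958·115 + 119337·111 = 9383150 + 11445748 + 4710170 + 13246407 = 38785475.
Divide by N: 38785475 / 329269 = 117.793... → 117.8.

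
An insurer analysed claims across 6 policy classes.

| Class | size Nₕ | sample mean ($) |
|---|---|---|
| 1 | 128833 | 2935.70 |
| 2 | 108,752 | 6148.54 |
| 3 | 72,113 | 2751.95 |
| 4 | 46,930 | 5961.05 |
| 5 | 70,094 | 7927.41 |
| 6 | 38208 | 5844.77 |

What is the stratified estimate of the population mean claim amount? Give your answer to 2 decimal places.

N = 128833 + 108752 + 72113 + 46930 + 70094 + 38208 = 464930.
Overall mean = Σ (Nₕ/N)·x̄ₕ — weight by population share, not a simple average.
Σ Nₕx̄ₕ = 128833·2935.70 + 108752·6148.54 + 72113·2751.95 + 46930·5961.05 + 70094·7927.41 + 38208·5844.77 = 378215038.1 + 668666022.08 + 198451370.35 + 279752076.5 + 555663876.54 + 223316972.16 = 2304065355.73.
Divide by N: 2304065355.73 / 464930 = 4955.7253... → 4955.73.

4955.73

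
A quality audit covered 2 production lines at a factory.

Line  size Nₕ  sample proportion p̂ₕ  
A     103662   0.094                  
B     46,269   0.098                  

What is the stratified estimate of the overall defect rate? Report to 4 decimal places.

Wₕ = Nₕ/N with N = 149931: 0.6914, 0.3086.
p̂_st = 0.6914·0.094 + 0.3086·0.098 ≈ 0.095234... → 0.0952.

0.0952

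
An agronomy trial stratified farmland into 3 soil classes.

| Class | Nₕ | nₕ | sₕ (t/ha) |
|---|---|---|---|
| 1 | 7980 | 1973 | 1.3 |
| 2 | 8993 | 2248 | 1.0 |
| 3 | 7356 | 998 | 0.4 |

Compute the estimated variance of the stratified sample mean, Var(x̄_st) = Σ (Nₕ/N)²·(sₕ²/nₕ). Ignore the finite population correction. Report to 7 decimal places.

0.0001676

N = 24329. Term for each stratum: Wₕ²sₕ²/nₕ.
Var(x̄_st) = 0.0000921546 + 0.0000607805 + 0.0000146563 = 0.0001675914 → 0.0001676.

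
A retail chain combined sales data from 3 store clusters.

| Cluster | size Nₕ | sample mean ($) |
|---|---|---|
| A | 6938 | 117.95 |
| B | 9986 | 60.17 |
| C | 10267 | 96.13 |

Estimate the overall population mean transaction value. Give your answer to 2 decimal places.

N = 27191; weights Wₕ = Nₕ/N = (0.2552, 0.3673, 0.3776).
x̄_st = Σ Wₕ·x̄ₕ = 0.2552·117.95 + 0.3673·60.17 + 0.3776·96.13 ≈ 88.4911...
→ 88.49.

88.49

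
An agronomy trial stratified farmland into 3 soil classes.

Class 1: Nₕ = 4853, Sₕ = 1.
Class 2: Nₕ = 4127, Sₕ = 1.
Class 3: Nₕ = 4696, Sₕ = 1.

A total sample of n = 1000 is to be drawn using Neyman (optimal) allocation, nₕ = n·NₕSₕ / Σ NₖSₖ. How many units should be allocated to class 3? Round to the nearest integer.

343

Σ NₕSₕ = 4853·1 + 4127·1 + 4696·1 = 13676.
Share for 3: 4696/13676 = 0.34338.
n_3 = 1000 × 0.34338 = 343.375... → 343.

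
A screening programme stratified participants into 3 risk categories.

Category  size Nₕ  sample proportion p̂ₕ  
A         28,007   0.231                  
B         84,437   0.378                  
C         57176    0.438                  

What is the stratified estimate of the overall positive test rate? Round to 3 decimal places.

N = 28007 + 84437 + 57176 = 169620.
Overall proportion = Σ (Nₕ/N)·p̂ₕ.
Σ Nₕp̂ₕ = 6469.617 + 31917.186 + 25043.088 = 63429.891.
63429.891 / 169620 = 0.37395... → 0.374.

0.374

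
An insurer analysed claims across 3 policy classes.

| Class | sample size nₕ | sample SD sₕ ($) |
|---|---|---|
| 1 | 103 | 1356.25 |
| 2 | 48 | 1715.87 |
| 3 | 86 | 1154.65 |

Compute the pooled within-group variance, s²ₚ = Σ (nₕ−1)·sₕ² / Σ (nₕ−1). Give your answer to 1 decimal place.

1877442.4

1: (103−1)·1356.25² = 102·1839414.0625 = 187620234.375
2: (48−1)·1715.87² = 47·2944209.8569 = 138377863.2743
3: (86−1)·1154.65² = 85·1333216.6225 = 113323412.9125
Numerator = 439321510.5618; denominator = Σ(nₕ−1) = 234.
s²ₚ = 439321510.5618/234 = 1877442.353... → 1877442.4.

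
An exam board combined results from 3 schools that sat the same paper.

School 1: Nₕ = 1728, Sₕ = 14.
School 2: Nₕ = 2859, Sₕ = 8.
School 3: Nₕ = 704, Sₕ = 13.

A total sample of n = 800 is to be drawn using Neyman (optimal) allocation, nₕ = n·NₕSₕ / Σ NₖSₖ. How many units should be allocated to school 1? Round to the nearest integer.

344

1: NₕSₕ = 1728·14 = 24192
2: NₕSₕ = 2859·8 = 22872
3: NₕSₕ = 704·13 = 9152
Σ NₕSₕ = 56216.
n_1 = 800·24192/56216 = 344.272... → 344.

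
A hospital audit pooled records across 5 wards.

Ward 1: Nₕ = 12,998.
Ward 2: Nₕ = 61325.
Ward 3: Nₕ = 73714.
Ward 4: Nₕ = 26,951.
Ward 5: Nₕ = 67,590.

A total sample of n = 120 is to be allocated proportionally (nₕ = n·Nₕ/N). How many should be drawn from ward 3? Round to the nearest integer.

36

Share of ward 3 = 73714/242578 = 0.30388.
Allocate 120 × 0.30388 = 36.465... → 36.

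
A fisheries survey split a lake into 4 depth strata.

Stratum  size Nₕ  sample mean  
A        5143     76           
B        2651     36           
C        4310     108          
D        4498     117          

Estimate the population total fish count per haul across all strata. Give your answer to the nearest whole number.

1478050

A: 5143·76 = 390868
B: 2651·36 = 95436
C: 4310·108 = 465480
D: 4498·117 = 526266
τ̂ = Σ Nₕx̄ₕ = 1478050.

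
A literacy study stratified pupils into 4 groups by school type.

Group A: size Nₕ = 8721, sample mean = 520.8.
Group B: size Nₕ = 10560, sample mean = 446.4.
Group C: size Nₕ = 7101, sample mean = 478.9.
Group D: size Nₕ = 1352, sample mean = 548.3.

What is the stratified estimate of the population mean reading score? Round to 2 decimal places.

483.08

x̄_st = (Σ Nₕx̄ₕ) / (Σ Nₕ) = (8721·520.8 + 10560·446.4 + 7101·478.9 + 1352·548.3) / 27734
= 13397851.3 / 27734 = 483.0840... → 483.08.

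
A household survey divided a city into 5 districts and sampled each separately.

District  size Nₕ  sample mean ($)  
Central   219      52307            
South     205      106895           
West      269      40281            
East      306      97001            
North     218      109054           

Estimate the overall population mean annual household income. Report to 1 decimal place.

N = 219 + 205 + 269 + 306 + 218 = 1217.
Overall mean = Σ (Nₕ/N)·x̄ₕ — weight by population share, not a simple average.
Σ Nₕx̄ₕ = 219·52307 + 205·106895 + 269·40281 + 306·97001 + 218·109054 = 11455233 + 21913475 + 10835589 + 29682306 + 23773772 = 97660375.
Divide by N: 97660375 / 1217 = 80246.816... → 80246.8.

80246.8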